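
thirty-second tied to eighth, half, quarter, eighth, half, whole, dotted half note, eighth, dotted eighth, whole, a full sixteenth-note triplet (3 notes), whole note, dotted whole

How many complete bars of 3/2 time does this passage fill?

One bar of 3/2 = 48 thirty-second notes.
In thirty-second notes: thirty-second tied to eighth (thirty-second + eighth) = 5; half = 16; quarter = 8; eighth = 4; half = 16; whole = 32; dotted half note = 24; eighth = 4; dotted eighth = 6; whole = 32; a full sixteenth-note triplet (3 notes) (three triplet sixteenths span one eighth) = 4; whole note = 32; dotted whole = 48.
Total: 5 + 16 + 8 + 4 + 16 + 32 + 24 + 4 + 6 + 32 + 4 + 32 + 48 = 231.
231 ÷ 48 = 4 complete bars with 39 left over.

4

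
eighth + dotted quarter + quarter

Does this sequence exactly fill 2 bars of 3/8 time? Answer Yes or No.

One bar of 3/8 = 3 eighth notes, so 2 bars = 6.
Working in eighth notes: eighth = 1; dotted quarter = 3; quarter = 2.
Altogether 1 + 3 + 2 = 6.
6 equals 6, so the answer is Yes.

Yes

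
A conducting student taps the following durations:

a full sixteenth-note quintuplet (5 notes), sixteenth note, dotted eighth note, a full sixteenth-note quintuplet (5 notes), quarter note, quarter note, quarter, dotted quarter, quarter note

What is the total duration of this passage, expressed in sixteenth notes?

34

Convert each value to sixteenth notes: a full sixteenth-note quintuplet (5 notes) (five quintuplet sixteenths span one quarter) = 4; sixteenth note = 1; dotted eighth note = 3; a full sixteenth-note quintuplet (5 notes) (five quintuplet sixteenths span one quarter) = 4; quarter note = 4; quarter note = 4; quarter = 4; dotted quarter = 6; quarter note = 4.
Adding: 4 + 1 + 3 + 4 + 4 + 4 + 4 + 6 + 4 = 34 sixteenth notes.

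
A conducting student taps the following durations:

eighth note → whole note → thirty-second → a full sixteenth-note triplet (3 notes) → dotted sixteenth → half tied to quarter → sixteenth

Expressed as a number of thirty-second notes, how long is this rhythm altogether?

Convert each value to thirty-second notes: eighth note = 4; whole note = 32; thirty-second = 1; a full sixteenth-note triplet (3 notes) (three triplet sixteenths span one eighth) = 4; dotted sixteenth = 3; half tied to quarter (half + quarter) = 24; sixteenth = 2.
Altogether 4 + 32 + 1 + 4 + 3 + 24 + 2 = 70 thirty-second notes.

70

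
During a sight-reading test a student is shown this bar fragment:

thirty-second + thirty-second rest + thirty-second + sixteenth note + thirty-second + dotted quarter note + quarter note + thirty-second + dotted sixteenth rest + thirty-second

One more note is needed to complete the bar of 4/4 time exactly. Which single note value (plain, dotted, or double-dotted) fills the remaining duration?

The bar of 4/4 = 32 thirty-second notes.
Working in thirty-second notes: thirty-second = 1; thirty-second rest = 1; thirty-second = 1; sixteenth note = 2; thirty-second = 1; dotted quarter note = 12; quarter note = 8; thirty-second = 1; dotted sixteenth rest = 3; thirty-second = 1.
Sum: 1 + 1 + 1 + 2 + 1 + 12 + 8 + 1 + 3 + 1 = 31.
Remaining: 32 − 31 = 1 thirty-second note, which is a thirty-second note.

thirty-second note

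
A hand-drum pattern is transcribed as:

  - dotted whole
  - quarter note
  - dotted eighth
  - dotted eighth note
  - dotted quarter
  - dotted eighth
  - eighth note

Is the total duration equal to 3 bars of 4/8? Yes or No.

No

One bar of 4/8 = 8 sixteenth notes, so 3 bars = 24.
Working in sixteenth notes: dotted whole = 24; quarter note = 4; dotted eighth = 3; dotted eighth note = 3; dotted quarter = 6; dotted eighth = 3; eighth note = 2.
Adding: 24 + 4 + 3 + 3 + 6 + 3 + 2 = 45.
45 exceeds 24, so the answer is No.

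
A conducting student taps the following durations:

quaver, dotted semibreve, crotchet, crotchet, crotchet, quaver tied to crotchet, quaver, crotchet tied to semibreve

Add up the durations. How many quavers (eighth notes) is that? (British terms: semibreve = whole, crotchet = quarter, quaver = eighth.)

33

Express everything in eighth notes: quaver = 1; dotted semibreve = 12; crotchet = 2; crotchet = 2; crotchet = 2; quaver tied to crotchet (quaver + crotchet) = 3; quaver = 1; crotchet tied to semibreve (crotchet + semibreve) = 10.
Sum: 1 + 12 + 2 + 2 + 2 + 3 + 1 + 10 = 33 eighth notes.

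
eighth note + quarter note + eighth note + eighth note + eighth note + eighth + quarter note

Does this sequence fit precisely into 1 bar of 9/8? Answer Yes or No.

One bar of 9/8 = 9 eighth notes.
Convert each value to eighth notes: eighth note = 1; quarter note = 2; eighth note = 1; eighth note = 1; eighth note = 1; eighth = 1; quarter note = 2.
Adding: 1 + 2 + 1 + 1 + 1 + 1 + 2 = 9.
9 equals 9, so the answer is Yes.

Yes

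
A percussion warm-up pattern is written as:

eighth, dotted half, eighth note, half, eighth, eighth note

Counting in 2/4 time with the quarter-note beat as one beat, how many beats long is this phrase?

7

One quarter-note beat = 2 eighth notes.
Working in eighth notes: eighth = 1; dotted half = 6; eighth note = 1; half = 4; eighth = 1; eighth note = 1.
Adding: 1 + 6 + 1 + 4 + 1 + 1 = 14.
14 ÷ 2 = 7 beats.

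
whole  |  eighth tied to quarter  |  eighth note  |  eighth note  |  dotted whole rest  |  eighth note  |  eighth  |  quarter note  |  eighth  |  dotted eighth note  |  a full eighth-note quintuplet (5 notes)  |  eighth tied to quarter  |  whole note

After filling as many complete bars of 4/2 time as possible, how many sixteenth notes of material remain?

One bar of 4/2 = 32 sixteenth notes.
Convert each value to sixteenth notes: whole = 16; eighth tied to quarter (eighth + quarter) = 6; eighth note = 2; eighth note = 2; dotted whole rest = 24; eighth note = 2; eighth = 2; quarter note = 4; eighth = 2; dotted eighth note = 3; a full eighth-note quintuplet (5 notes) (five quintuplet eighths span one half) = 8; eighth tied to quarter (eighth + quarter) = 6; whole note = 16.
Total: 16 + 6 + 2 + 2 + 24 + 2 + 2 + 4 + 2 + 3 + 8 + 6 + 16 = 93.
93 ÷ 32 = 2 complete bars with 29 sixteenth notes remaining.

29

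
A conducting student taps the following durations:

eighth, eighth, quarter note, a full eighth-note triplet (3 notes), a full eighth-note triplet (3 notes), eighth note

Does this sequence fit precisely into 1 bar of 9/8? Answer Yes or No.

One bar of 9/8 = 9 eighth notes.
In eighth notes: eighth = 1; eighth = 1; quarter note = 2; a full eighth-note triplet (3 notes) (three triplet eighths span one quarter) = 2; a full eighth-note triplet (3 notes) (three triplet eighths span one quarter) = 2; eighth note = 1.
Sum: 1 + 1 + 2 + 2 + 2 + 1 = 9.
9 equals 9, so the answer is Yes.

Yes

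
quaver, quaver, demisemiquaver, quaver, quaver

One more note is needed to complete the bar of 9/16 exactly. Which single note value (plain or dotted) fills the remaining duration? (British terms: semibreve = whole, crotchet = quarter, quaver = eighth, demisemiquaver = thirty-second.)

thirty-second note

The bar of 9/16 = 18 thirty-second notes.
Each duration in thirty-second notes: quaver = 4; quaver = 4; demisemiquaver = 1; quaver = 4; quaver = 4.
Adding: 4 + 4 + 1 + 4 + 4 = 17.
Remaining: 18 − 17 = 1 thirty-second note, which is a thirty-second note.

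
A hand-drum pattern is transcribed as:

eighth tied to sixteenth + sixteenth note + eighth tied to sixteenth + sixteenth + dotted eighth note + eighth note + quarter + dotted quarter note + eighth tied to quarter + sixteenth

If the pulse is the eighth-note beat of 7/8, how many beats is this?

15

One eighth-note beat = 2 sixteenth notes.
Express everything in sixteenth notes: eighth tied to sixteenth (eighth + sixteenth) = 3; sixteenth note = 1; eighth tied to sixteenth (eighth + sixteenth) = 3; sixteenth = 1; dotted eighth note = 3; eighth note = 2; quarter = 4; dotted quarter note = 6; eighth tied to quarter (eighth + quarter) = 6; sixteenth = 1.
Total: 3 + 1 + 3 + 1 + 3 + 2 + 4 + 6 + 6 + 1 = 30.
30 ÷ 2 = 15 beats.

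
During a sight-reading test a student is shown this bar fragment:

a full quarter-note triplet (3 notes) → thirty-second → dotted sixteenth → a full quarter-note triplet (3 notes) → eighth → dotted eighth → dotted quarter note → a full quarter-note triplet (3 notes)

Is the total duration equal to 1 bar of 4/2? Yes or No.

One bar of 4/2 = 64 thirty-second notes.
In thirty-second notes: a full quarter-note triplet (3 notes) (three triplet quarters span one half) = 16; thirty-second = 1; dotted sixteenth = 3; a full quarter-note triplet (3 notes) (three triplet quarters span one half) = 16; eighth = 4; dotted eighth = 6; dotted quarter note = 12; a full quarter-note triplet (3 notes) (three triplet quarters span one half) = 16.
Total: 16 + 1 + 3 + 16 + 4 + 6 + 12 + 16 = 74.
74 exceeds 64, so the answer is No.

No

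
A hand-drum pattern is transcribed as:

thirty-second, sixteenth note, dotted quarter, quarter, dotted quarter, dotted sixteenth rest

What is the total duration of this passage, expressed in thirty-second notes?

Convert each value to thirty-second notes: thirty-second = 1; sixteenth note = 2; dotted quarter = 12; quarter = 8; dotted quarter = 12; dotted sixteenth rest = 3.
Total: 1 + 2 + 12 + 8 + 12 + 3 = 38 thirty-second notes.

38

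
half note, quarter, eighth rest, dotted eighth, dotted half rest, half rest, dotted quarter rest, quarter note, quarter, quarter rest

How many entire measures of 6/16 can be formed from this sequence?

9

One bar of 6/16 = 6 sixteenth notes.
Express everything in sixteenth notes: half note = 8; quarter = 4; eighth rest = 2; dotted eighth = 3; dotted half rest = 12; half rest = 8; dotted quarter rest = 6; quarter note = 4; quarter = 4; quarter rest = 4.
Altogether 8 + 4 + 2 + 3 + 12 + 8 + 6 + 4 + 4 + 4 = 55.
55 ÷ 6 = 9 complete bars with 1 left over.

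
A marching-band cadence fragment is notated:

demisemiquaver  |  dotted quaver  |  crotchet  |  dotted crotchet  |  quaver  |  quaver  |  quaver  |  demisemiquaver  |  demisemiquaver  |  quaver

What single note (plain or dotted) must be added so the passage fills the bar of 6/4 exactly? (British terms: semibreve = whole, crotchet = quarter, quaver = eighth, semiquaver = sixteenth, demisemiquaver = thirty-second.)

The bar of 6/4 = 48 thirty-second notes.
Each duration in thirty-second notes: demisemiquaver = 1; dotted quaver = 6; crotchet = 8; dotted crotchet = 12; quaver = 4; quaver = 4; quaver = 4; demisemiquaver = 1; demisemiquaver = 1; quaver = 4.
Adding: 1 + 6 + 8 + 12 + 4 + 4 + 4 + 1 + 1 + 4 = 45.
Remaining: 48 − 45 = 3 thirty-second notes, which is a dotted sixteenth note.

dotted sixteenth note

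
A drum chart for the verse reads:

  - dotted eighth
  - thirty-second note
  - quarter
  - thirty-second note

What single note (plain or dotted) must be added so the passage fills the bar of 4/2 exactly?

The bar of 4/2 = 64 thirty-second notes.
Express everything in thirty-second notes: dotted eighth = 6; thirty-second note = 1; quarter = 8; thirty-second note = 1.
Total: 6 + 1 + 8 + 1 = 16.
Remaining: 64 − 16 = 48 thirty-second notes, which is a dotted whole note.

dotted whole note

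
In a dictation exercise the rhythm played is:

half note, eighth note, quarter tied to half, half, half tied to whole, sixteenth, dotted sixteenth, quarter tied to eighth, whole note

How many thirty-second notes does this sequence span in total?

157

Working in thirty-second notes: half note = 16; eighth note = 4; quarter tied to half (quarter + half) = 24; half = 16; half tied to whole (half + whole) = 48; sixteenth = 2; dotted sixteenth = 3; quarter tied to eighth (quarter + eighth) = 12; whole note = 32.
Sum: 16 + 4 + 24 + 16 + 48 + 2 + 3 + 12 + 32 = 157 thirty-second notes.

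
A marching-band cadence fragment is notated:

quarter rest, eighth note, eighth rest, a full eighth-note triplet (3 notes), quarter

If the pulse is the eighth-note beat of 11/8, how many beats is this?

One eighth-note beat = 2 sixteenth notes.
Working in sixteenth notes: quarter rest = 4; eighth note = 2; eighth rest = 2; a full eighth-note triplet (3 notes) (three triplet eighths span one quarter) = 4; quarter = 4.
Total: 4 + 2 + 2 + 4 + 4 = 16.
16 ÷ 2 = 8 beats.

8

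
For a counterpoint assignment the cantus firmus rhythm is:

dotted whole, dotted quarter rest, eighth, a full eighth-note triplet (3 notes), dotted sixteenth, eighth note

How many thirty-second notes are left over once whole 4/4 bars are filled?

15

One bar of 4/4 = 32 thirty-second notes.
Each duration in thirty-second notes: dotted whole = 48; dotted quarter rest = 12; eighth = 4; a full eighth-note triplet (3 notes) (three triplet eighths span one quarter) = 8; dotted sixteenth = 3; eighth note = 4.
Sum: 48 + 12 + 4 + 8 + 3 + 4 = 79.
79 ÷ 32 = 2 complete bars with 15 thirty-second notes remaining.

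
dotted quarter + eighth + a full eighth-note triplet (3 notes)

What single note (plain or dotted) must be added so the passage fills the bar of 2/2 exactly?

The bar of 2/2 = 8 eighth notes.
In eighth notes: dotted quarter = 3; eighth = 1; a full eighth-note triplet (3 notes) (three triplet eighths span one quarter) = 2.
Sum: 3 + 1 + 2 = 6.
Remaining: 8 − 6 = 2 eighth notes, which is a quarter note.

quarter note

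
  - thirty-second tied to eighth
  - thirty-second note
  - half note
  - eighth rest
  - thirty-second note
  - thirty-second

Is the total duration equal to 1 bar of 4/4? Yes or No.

No

One bar of 4/4 = 32 thirty-second notes.
Working in thirty-second notes: thirty-second tied to eighth (thirty-second + eighth) = 5; thirty-second note = 1; half note = 16; eighth rest = 4; thirty-second note = 1; thirty-second = 1.
Adding: 5 + 1 + 16 + 4 + 1 + 1 = 28.
28 falls short of 32, so the answer is No.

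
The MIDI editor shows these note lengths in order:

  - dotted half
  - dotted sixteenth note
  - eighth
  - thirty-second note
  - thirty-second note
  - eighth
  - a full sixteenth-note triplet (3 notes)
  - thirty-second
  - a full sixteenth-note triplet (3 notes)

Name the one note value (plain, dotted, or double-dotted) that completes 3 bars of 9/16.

3 bars of 9/16 = 54 thirty-second notes.
In thirty-second notes: dotted half = 24; dotted sixteenth note = 3; eighth = 4; thirty-second note = 1; thirty-second note = 1; eighth = 4; a full sixteenth-note triplet (3 notes) (three triplet sixteenths span one eighth) = 4; thirty-second = 1; a full sixteenth-note triplet (3 notes) (three triplet sixteenths span one eighth) = 4.
Total: 24 + 3 + 4 + 1 + 1 + 4 + 4 + 1 + 4 = 46.
Remaining: 54 − 46 = 8 thirty-second notes, which is a quarter note.

quarter note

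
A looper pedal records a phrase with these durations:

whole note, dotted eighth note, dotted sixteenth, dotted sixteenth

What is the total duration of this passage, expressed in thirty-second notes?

Convert each value to thirty-second notes: whole note = 32; dotted eighth note = 6; dotted sixteenth = 3; dotted sixteenth = 3.
Adding: 32 + 6 + 3 + 3 = 44 thirty-second notes.

44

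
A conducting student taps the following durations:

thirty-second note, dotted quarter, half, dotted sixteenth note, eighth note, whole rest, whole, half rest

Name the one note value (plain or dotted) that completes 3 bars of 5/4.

3 bars of 5/4 = 120 thirty-second notes.
Express everything in thirty-second notes: thirty-second note = 1; dotted quarter = 12; half = 16; dotted sixteenth note = 3; eighth note = 4; whole rest = 32; whole = 32; half rest = 16.
Total: 1 + 12 + 16 + 3 + 4 + 32 + 32 + 16 = 116.
Remaining: 120 − 116 = 4 thirty-second notes, which is a eighth note.

eighth note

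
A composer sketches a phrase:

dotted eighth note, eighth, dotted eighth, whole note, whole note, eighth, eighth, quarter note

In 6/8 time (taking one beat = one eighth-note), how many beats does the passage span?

24

One eighth-note beat = 2 sixteenth notes.
Working in sixteenth notes: dotted eighth note = 3; eighth = 2; dotted eighth = 3; whole note = 16; whole note = 16; eighth = 2; eighth = 2; quarter note = 4.
Adding: 3 + 2 + 3 + 16 + 16 + 2 + 2 + 4 = 48.
48 ÷ 2 = 24 beats.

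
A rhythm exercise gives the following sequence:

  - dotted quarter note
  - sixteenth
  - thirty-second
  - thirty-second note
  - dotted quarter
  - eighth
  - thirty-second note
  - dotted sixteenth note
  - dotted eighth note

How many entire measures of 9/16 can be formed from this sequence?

2

One bar of 9/16 = 18 thirty-second notes.
Working in thirty-second notes: dotted quarter note = 12; sixteenth = 2; thirty-second = 1; thirty-second note = 1; dotted quarter = 12; eighth = 4; thirty-second note = 1; dotted sixteenth note = 3; dotted eighth note = 6.
Sum: 12 + 2 + 1 + 1 + 12 + 4 + 1 + 3 + 6 = 42.
42 ÷ 18 = 2 complete bars with 6 left over.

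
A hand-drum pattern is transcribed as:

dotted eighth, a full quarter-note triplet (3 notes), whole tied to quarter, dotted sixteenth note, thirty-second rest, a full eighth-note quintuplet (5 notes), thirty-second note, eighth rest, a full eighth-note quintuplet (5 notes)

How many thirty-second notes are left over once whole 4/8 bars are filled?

7

One bar of 4/8 = 16 thirty-second notes.
In thirty-second notes: dotted eighth = 6; a full quarter-note triplet (3 notes) (three triplet quarters span one half) = 16; whole tied to quarter (whole + quarter) = 40; dotted sixteenth note = 3; thirty-second rest = 1; a full eighth-note quintuplet (5 notes) (five quintuplet eighths span one half) = 16; thirty-second note = 1; eighth rest = 4; a full eighth-note quintuplet (5 notes) (five quintuplet eighths span one half) = 16.
Total: 6 + 16 + 40 + 3 + 1 + 16 + 1 + 4 + 16 = 103.
103 ÷ 16 = 6 complete bars with 7 thirty-second notes remaining.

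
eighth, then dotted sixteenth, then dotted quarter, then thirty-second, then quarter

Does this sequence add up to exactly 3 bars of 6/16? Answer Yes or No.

No

One bar of 6/16 = 12 thirty-second notes, so 3 bars = 36.
Each duration in thirty-second notes: eighth = 4; dotted sixteenth = 3; dotted quarter = 12; thirty-second = 1; quarter = 8.
Total: 4 + 3 + 12 + 1 + 8 = 28.
28 falls short of 36, so the answer is No.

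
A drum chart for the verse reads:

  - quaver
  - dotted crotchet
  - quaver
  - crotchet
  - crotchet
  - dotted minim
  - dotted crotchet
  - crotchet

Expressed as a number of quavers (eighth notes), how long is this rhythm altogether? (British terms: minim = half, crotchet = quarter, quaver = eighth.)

Convert each value to eighth notes: quaver = 1; dotted crotchet = 3; quaver = 1; crotchet = 2; crotchet = 2; dotted minim = 6; dotted crotchet = 3; crotchet = 2.
Adding: 1 + 3 + 1 + 2 + 2 + 6 + 3 + 2 = 20 eighth notes.

20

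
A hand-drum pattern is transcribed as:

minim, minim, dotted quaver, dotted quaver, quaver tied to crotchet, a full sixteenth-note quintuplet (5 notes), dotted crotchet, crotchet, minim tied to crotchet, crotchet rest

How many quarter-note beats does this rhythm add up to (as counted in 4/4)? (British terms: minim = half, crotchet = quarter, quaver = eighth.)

One quarter-note beat = 4 sixteenth notes.
Each duration in sixteenth notes: minim = 8; minim = 8; dotted quaver = 3; dotted quaver = 3; quaver tied to crotchet (quaver + crotchet) = 6; a full sixteenth-note quintuplet (5 notes) (five quintuplet sixteenths span one quarter) = 4; dotted crotchet = 6; crotchet = 4; minim tied to crotchet (minim + crotchet) = 12; crotchet rest = 4.
Altogether 8 + 8 + 3 + 3 + 6 + 4 + 6 + 4 + 12 + 4 = 58.
58 ÷ 4 = 14.5 beats.

14.5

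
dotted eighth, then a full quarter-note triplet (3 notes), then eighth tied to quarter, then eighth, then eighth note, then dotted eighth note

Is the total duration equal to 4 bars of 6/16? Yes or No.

One bar of 6/16 = 6 sixteenth notes, so 4 bars = 24.
In sixteenth notes: dotted eighth = 3; a full quarter-note triplet (3 notes) (three triplet quarters span one half) = 8; eighth tied to quarter (eighth + quarter) = 6; eighth = 2; eighth note = 2; dotted eighth note = 3.
Total: 3 + 8 + 6 + 2 + 2 + 3 = 24.
24 equals 24, so the answer is Yes.

Yes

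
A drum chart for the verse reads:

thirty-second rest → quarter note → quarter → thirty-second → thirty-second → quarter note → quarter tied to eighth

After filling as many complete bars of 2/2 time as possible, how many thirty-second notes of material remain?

7

One bar of 2/2 = 32 thirty-second notes.
Express everything in thirty-second notes: thirty-second rest = 1; quarter note = 8; quarter = 8; thirty-second = 1; thirty-second = 1; quarter note = 8; quarter tied to eighth (quarter + eighth) = 12.
Altogether 1 + 8 + 8 + 1 + 1 + 8 + 12 = 39.
39 ÷ 32 = 1 complete bar with 7 thirty-second notes remaining.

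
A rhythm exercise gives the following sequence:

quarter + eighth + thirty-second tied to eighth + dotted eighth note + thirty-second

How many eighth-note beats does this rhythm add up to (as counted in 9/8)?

One eighth-note beat = 4 thirty-second notes.
Convert each value to thirty-second notes: quarter = 8; eighth = 4; thirty-second tied to eighth (thirty-second + eighth) = 5; dotted eighth note = 6; thirty-second = 1.
Total: 8 + 4 + 5 + 6 + 1 = 24.
24 ÷ 4 = 6 beats.

6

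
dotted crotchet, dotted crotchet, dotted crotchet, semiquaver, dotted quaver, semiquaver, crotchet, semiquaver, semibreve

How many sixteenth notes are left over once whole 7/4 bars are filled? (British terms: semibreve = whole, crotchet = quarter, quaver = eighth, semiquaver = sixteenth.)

16

One bar of 7/4 = 28 sixteenth notes.
In sixteenth notes: dotted crotchet = 6; dotted crotchet = 6; dotted crotchet = 6; semiquaver = 1; dotted quaver = 3; semiquaver = 1; crotchet = 4; semiquaver = 1; semibreve = 16.
Sum: 6 + 6 + 6 + 1 + 3 + 1 + 4 + 1 + 16 = 44.
44 ÷ 28 = 1 complete bar with 16 sixteenth notes remaining.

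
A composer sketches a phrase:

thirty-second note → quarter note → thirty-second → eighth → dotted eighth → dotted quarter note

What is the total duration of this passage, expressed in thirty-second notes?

32

In thirty-second notes: thirty-second note = 1; quarter note = 8; thirty-second = 1; eighth = 4; dotted eighth = 6; dotted quarter note = 12.
Adding: 1 + 8 + 1 + 4 + 6 + 12 = 32 thirty-second notes.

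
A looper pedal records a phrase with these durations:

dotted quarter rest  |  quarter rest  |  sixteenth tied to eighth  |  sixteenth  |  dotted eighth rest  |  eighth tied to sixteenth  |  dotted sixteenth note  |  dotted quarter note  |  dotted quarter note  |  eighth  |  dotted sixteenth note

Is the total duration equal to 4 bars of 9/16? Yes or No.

One bar of 9/16 = 18 thirty-second notes, so 4 bars = 72.
In thirty-second notes: dotted quarter rest = 12; quarter rest = 8; sixteenth tied to eighth (sixteenth + eighth) = 6; sixteenth = 2; dotted eighth rest = 6; eighth tied to sixteenth (eighth + sixteenth) = 6; dotted sixteenth note = 3; dotted quarter note = 12; dotted quarter note = 12; eighth = 4; dotted sixteenth note = 3.
Sum: 12 + 8 + 6 + 2 + 6 + 6 + 3 + 12 + 12 + 4 + 3 = 74.
74 exceeds 72, so the answer is No.

No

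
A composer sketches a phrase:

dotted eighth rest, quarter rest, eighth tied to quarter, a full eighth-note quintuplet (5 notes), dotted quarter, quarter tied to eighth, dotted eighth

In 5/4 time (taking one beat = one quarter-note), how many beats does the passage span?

One quarter-note beat = 4 sixteenth notes.
In sixteenth notes: dotted eighth rest = 3; quarter rest = 4; eighth tied to quarter (eighth + quarter) = 6; a full eighth-note quintuplet (5 notes) (five quintuplet eighths span one half) = 8; dotted quarter = 6; quarter tied to eighth (quarter + eighth) = 6; dotted eighth = 3.
Adding: 3 + 4 + 6 + 8 + 6 + 6 + 3 = 36.
36 ÷ 4 = 9 beats.

9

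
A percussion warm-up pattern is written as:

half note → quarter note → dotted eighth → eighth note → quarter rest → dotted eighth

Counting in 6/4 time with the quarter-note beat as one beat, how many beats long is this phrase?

One quarter-note beat = 4 sixteenth notes.
Convert each value to sixteenth notes: half note = 8; quarter note = 4; dotted eighth = 3; eighth note = 2; quarter rest = 4; dotted eighth = 3.
Altogether 8 + 4 + 3 + 2 + 4 + 3 = 24.
24 ÷ 4 = 6 beats.

6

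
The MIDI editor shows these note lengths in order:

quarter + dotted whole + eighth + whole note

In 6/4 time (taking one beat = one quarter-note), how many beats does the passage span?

11.5

One quarter-note beat = 2 eighth notes.
In eighth notes: quarter = 2; dotted whole = 12; eighth = 1; whole note = 8.
Adding: 2 + 12 + 1 + 8 = 23.
23 ÷ 2 = 11.5 beats.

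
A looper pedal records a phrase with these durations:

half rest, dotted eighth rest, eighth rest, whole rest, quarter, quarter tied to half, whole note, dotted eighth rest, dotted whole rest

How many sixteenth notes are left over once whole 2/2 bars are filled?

One bar of 2/2 = 16 sixteenth notes.
Express everything in sixteenth notes: half rest = 8; dotted eighth rest = 3; eighth rest = 2; whole rest = 16; quarter = 4; quarter tied to half (quarter + half) = 12; whole note = 16; dotted eighth rest = 3; dotted whole rest = 24.
Altogether 8 + 3 + 2 + 16 + 4 + 12 + 16 + 3 + 24 = 88.
88 ÷ 16 = 5 complete bars with 8 sixteenth notes remaining.

8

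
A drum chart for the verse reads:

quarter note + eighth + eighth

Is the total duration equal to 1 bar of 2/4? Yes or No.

One bar of 2/4 = 4 eighth notes.
Convert each value to eighth notes: quarter note = 2; eighth = 1; eighth = 1.
Adding: 2 + 1 + 1 = 4.
4 equals 4, so the answer is Yes.

Yes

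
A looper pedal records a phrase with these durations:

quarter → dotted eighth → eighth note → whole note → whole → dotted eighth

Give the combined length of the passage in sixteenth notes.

44

Express everything in sixteenth notes: quarter = 4; dotted eighth = 3; eighth note = 2; whole note = 16; whole = 16; dotted eighth = 3.
Total: 4 + 3 + 2 + 16 + 16 + 3 = 44 sixteenth notes.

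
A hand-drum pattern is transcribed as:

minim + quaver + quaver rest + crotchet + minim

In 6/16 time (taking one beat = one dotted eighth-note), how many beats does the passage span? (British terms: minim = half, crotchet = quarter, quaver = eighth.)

One dotted eighth-note beat = 3 sixteenth notes.
In sixteenth notes: minim = 8; quaver = 2; quaver rest = 2; crotchet = 4; minim = 8.
Altogether 8 + 2 + 2 + 4 + 8 = 24.
24 ÷ 3 = 8 beats.

8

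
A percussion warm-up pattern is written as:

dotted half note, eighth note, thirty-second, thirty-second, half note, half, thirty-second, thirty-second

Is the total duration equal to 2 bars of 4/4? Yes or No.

One bar of 4/4 = 32 thirty-second notes, so 2 bars = 64.
Convert each value to thirty-second notes: dotted half note = 24; eighth note = 4; thirty-second = 1; thirty-second = 1; half note = 16; half = 16; thirty-second = 1; thirty-second = 1.
Adding: 24 + 4 + 1 + 1 + 16 + 16 + 1 + 1 = 64.
64 equals 64, so the answer is Yes.

Yes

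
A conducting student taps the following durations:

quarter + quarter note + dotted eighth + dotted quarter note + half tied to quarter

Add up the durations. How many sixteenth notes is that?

29

Working in sixteenth notes: quarter = 4; quarter note = 4; dotted eighth = 3; dotted quarter note = 6; half tied to quarter (half + quarter) = 12.
Altogether 4 + 4 + 3 + 6 + 12 = 29 sixteenth notes.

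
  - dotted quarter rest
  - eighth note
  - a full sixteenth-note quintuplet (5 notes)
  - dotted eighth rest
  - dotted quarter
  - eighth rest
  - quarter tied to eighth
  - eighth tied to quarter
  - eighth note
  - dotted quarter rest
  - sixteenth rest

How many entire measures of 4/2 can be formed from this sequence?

1

One bar of 4/2 = 32 sixteenth notes.
Working in sixteenth notes: dotted quarter rest = 6; eighth note = 2; a full sixteenth-note quintuplet (5 notes) (five quintuplet sixteenths span one quarter) = 4; dotted eighth rest = 3; dotted quarter = 6; eighth rest = 2; quarter tied to eighth (quarter + eighth) = 6; eighth tied to quarter (eighth + quarter) = 6; eighth note = 2; dotted quarter rest = 6; sixteenth rest = 1.
Altogether 6 + 2 + 4 + 3 + 6 + 2 + 6 + 6 + 2 + 6 + 1 = 44.
44 ÷ 32 = 1 complete bar with 12 left over.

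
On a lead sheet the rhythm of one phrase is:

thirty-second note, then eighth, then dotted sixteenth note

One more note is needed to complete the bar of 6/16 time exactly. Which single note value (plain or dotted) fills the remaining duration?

The bar of 6/16 = 12 thirty-second notes.
Working in thirty-second notes: thirty-second note = 1; eighth = 4; dotted sixteenth note = 3.
Altogether 1 + 4 + 3 = 8.
Remaining: 12 − 8 = 4 thirty-second notes, which is a eighth note.

eighth note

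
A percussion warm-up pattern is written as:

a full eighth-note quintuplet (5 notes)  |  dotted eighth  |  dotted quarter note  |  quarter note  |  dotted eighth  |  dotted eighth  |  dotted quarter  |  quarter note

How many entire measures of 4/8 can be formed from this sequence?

One bar of 4/8 = 8 sixteenth notes.
Working in sixteenth notes: a full eighth-note quintuplet (5 notes) (five quintuplet eighths span one half) = 8; dotted eighth = 3; dotted quarter note = 6; quarter note = 4; dotted eighth = 3; dotted eighth = 3; dotted quarter = 6; quarter note = 4.
Adding: 8 + 3 + 6 + 4 + 3 + 3 + 6 + 4 = 37.
37 ÷ 8 = 4 complete bars with 5 left over.

4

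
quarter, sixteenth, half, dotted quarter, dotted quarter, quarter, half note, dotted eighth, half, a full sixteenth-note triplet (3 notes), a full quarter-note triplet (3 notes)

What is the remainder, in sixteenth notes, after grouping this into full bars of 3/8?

4

One bar of 3/8 = 6 sixteenth notes.
Express everything in sixteenth notes: quarter = 4; sixteenth = 1; half = 8; dotted quarter = 6; dotted quarter = 6; quarter = 4; half note = 8; dotted eighth = 3; half = 8; a full sixteenth-note triplet (3 notes) (three triplet sixteenths span one eighth) = 2; a full quarter-note triplet (3 notes) (three triplet quarters span one half) = 8.
Adding: 4 + 1 + 8 + 6 + 6 + 4 + 8 + 3 + 8 + 2 + 8 = 58.
58 ÷ 6 = 9 complete bars with 4 sixteenth notes remaining.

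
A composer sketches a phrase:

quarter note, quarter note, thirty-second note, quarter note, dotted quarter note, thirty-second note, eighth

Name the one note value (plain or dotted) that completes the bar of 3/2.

The bar of 3/2 = 48 thirty-second notes.
Each duration in thirty-second notes: quarter note = 8; quarter note = 8; thirty-second note = 1; quarter note = 8; dotted quarter note = 12; thirty-second note = 1; eighth = 4.
Sum: 8 + 8 + 1 + 8 + 12 + 1 + 4 = 42.
Remaining: 48 − 42 = 6 thirty-second notes, which is a dotted eighth note.

dotted eighth note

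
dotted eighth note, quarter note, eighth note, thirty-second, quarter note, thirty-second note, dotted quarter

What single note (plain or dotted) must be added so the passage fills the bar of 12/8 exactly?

quarter note

The bar of 12/8 = 48 thirty-second notes.
Working in thirty-second notes: dotted eighth note = 6; quarter note = 8; eighth note = 4; thirty-second = 1; quarter note = 8; thirty-second note = 1; dotted quarter = 12.
Adding: 6 + 8 + 4 + 1 + 8 + 1 + 12 = 40.
Remaining: 48 − 40 = 8 thirty-second notes, which is a quarter note.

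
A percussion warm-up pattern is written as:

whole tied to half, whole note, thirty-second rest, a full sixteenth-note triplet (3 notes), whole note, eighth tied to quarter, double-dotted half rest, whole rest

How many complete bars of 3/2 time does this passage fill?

One bar of 3/2 = 48 thirty-second notes.
Express everything in thirty-second notes: whole tied to half (whole + half) = 48; whole note = 32; thirty-second rest = 1; a full sixteenth-note triplet (3 notes) (three triplet sixteenths span one eighth) = 4; whole note = 32; eighth tied to quarter (eighth + quarter) = 12; double-dotted half rest = 28; whole rest = 32.
Sum: 48 + 32 + 1 + 4 + 32 + 12 + 28 + 32 = 189.
189 ÷ 48 = 3 complete bars with 45 left over.

3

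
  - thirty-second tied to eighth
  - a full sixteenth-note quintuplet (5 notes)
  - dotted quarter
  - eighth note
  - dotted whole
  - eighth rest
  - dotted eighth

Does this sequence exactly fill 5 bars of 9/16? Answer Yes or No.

One bar of 9/16 = 18 thirty-second notes, so 5 bars = 90.
Express everything in thirty-second notes: thirty-second tied to eighth (thirty-second + eighth) = 5; a full sixteenth-note quintuplet (5 notes) (five quintuplet sixteenths span one quarter) = 8; dotted quarter = 12; eighth note = 4; dotted whole = 48; eighth rest = 4; dotted eighth = 6.
Adding: 5 + 8 + 12 + 4 + 48 + 4 + 6 = 87.
87 falls short of 90, so the answer is No.

No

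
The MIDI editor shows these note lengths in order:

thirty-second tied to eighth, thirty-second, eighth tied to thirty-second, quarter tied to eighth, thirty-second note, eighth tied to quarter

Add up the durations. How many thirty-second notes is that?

36

Working in thirty-second notes: thirty-second tied to eighth (thirty-second + eighth) = 5; thirty-second = 1; eighth tied to thirty-second (eighth + thirty-second) = 5; quarter tied to eighth (quarter + eighth) = 12; thirty-second note = 1; eighth tied to quarter (eighth + quarter) = 12.
Sum: 5 + 1 + 5 + 12 + 1 + 12 = 36 thirty-second notes.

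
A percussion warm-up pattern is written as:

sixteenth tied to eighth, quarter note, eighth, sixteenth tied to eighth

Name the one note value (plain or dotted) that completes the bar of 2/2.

The bar of 2/2 = 16 sixteenth notes.
Each duration in sixteenth notes: sixteenth tied to eighth (sixteenth + eighth) = 3; quarter note = 4; eighth = 2; sixteenth tied to eighth (sixteenth + eighth) = 3.
Sum: 3 + 4 + 2 + 3 = 12.
Remaining: 16 − 12 = 4 sixteenth notes, which is a quarter note.

quarter note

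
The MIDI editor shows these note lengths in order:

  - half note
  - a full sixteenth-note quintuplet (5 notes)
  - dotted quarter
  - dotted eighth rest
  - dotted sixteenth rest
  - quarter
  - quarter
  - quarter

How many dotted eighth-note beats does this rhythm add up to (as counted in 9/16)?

One dotted eighth-note beat = 6 thirty-second notes.
Express everything in thirty-second notes: half note = 16; a full sixteenth-note quintuplet (5 notes) (five quintuplet sixteenths span one quarter) = 8; dotted quarter = 12; dotted eighth rest = 6; dotted sixteenth rest = 3; quarter = 8; quarter = 8; quarter = 8.
Altogether 16 + 8 + 12 + 6 + 3 + 8 + 8 + 8 = 69.
69 ÷ 6 = 11.5 beats.

11.5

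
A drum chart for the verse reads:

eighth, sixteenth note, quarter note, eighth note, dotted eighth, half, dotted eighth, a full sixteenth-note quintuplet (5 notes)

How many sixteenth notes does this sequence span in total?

27

In sixteenth notes: eighth = 2; sixteenth note = 1; quarter note = 4; eighth note = 2; dotted eighth = 3; half = 8; dotted eighth = 3; a full sixteenth-note quintuplet (5 notes) (five quintuplet sixteenths span one quarter) = 4.
Altogether 2 + 1 + 4 + 2 + 3 + 8 + 3 + 4 = 27 sixteenth notes.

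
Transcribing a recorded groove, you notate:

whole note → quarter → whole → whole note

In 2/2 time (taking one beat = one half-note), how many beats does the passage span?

6.5

One half-note beat = 2 quarter notes.
Express everything in quarter notes: whole note = 4; quarter = 1; whole = 4; whole note = 4.
Total: 4 + 1 + 4 + 4 = 13.
13 ÷ 2 = 6.5 beats.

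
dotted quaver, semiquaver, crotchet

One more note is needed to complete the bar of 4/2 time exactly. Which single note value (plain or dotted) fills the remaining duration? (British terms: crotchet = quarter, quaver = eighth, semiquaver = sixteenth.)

dotted whole note

The bar of 4/2 = 32 sixteenth notes.
Working in sixteenth notes: dotted quaver = 3; semiquaver = 1; crotchet = 4.
Adding: 3 + 1 + 4 = 8.
Remaining: 32 − 8 = 24 sixteenth notes, which is a dotted whole note.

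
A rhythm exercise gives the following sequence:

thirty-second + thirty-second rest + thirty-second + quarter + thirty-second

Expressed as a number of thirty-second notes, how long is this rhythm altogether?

Each duration in thirty-second notes: thirty-second = 1; thirty-second rest = 1; thirty-second = 1; quarter = 8; thirty-second = 1.
Altogether 1 + 1 + 1 + 8 + 1 = 12 thirty-second notes.

12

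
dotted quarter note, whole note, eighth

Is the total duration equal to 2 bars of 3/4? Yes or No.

One bar of 3/4 = 6 eighth notes, so 2 bars = 12.
Each duration in eighth notes: dotted quarter note = 3; whole note = 8; eighth = 1.
Adding: 3 + 8 + 1 = 12.
12 equals 12, so the answer is Yes.

Yes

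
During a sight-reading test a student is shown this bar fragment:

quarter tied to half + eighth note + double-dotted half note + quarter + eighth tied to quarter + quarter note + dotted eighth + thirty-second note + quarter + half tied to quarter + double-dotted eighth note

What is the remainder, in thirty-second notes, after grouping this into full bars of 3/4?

10

One bar of 3/4 = 24 thirty-second notes.
Express everything in thirty-second notes: quarter tied to half (quarter + half) = 24; eighth note = 4; double-dotted half note = 28; quarter = 8; eighth tied to quarter (eighth + quarter) = 12; quarter note = 8; dotted eighth = 6; thirty-second note = 1; quarter = 8; half tied to quarter (half + quarter) = 24; double-dotted eighth note = 7.
Total: 24 + 4 + 28 + 8 + 12 + 8 + 6 + 1 + 8 + 24 + 7 = 130.
130 ÷ 24 = 5 complete bars with 10 thirty-second notes remaining.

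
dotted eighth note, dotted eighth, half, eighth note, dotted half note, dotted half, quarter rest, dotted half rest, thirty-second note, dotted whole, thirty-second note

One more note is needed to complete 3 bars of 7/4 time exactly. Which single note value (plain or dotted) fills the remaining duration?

3 bars of 7/4 = 168 thirty-second notes.
Express everything in thirty-second notes: dotted eighth note = 6; dotted eighth = 6; half = 16; eighth note = 4; dotted half note = 24; dotted half = 24; quarter rest = 8; dotted half rest = 24; thirty-second note = 1; dotted whole = 48; thirty-second note = 1.
Total: 6 + 6 + 16 + 4 + 24 + 24 + 8 + 24 + 1 + 48 + 1 = 162.
Remaining: 168 − 162 = 6 thirty-second notes, which is a dotted eighth note.

dotted eighth note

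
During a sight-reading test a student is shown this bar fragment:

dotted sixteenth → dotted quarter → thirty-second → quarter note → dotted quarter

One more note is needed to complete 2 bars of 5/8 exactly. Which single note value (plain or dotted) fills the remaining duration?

2 bars of 5/8 = 40 thirty-second notes.
Express everything in thirty-second notes: dotted sixteenth = 3; dotted quarter = 12; thirty-second = 1; quarter note = 8; dotted quarter = 12.
Adding: 3 + 12 + 1 + 8 + 12 = 36.
Remaining: 40 − 36 = 4 thirty-second notes, which is a eighth note.

eighth note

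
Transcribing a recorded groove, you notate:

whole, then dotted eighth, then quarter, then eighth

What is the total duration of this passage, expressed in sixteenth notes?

Each duration in sixteenth notes: whole = 16; dotted eighth = 3; quarter = 4; eighth = 2.
Altogether 16 + 3 + 4 + 2 = 25 sixteenth notes.

25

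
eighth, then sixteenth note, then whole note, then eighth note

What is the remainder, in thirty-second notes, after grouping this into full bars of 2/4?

10

One bar of 2/4 = 8 sixteenth notes.
Each duration in sixteenth notes: eighth = 2; sixteenth note = 1; whole note = 16; eighth note = 2.
Adding: 2 + 1 + 16 + 2 = 21.
21 ÷ 8 = 2 complete bars with 5 sixteenth notes remaining = 10 thirty-second notes.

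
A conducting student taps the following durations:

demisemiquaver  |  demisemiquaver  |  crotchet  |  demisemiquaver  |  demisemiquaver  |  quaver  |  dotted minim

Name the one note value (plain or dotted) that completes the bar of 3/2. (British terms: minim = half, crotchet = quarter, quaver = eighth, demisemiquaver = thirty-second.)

The bar of 3/2 = 48 thirty-second notes.
Convert each value to thirty-second notes: demisemiquaver = 1; demisemiquaver = 1; crotchet = 8; demisemiquaver = 1; demisemiquaver = 1; quaver = 4; dotted minim = 24.
Adding: 1 + 1 + 8 + 1 + 1 + 4 + 24 = 40.
Remaining: 48 − 40 = 8 thirty-second notes, which is a quarter note.

quarter note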